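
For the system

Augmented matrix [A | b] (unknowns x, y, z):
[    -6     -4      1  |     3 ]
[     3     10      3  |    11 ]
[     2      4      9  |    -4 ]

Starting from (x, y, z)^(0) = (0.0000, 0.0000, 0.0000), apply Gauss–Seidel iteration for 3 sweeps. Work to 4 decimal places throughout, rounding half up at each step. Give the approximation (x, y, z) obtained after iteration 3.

(-1.8608, 1.9343, -0.8906)

Iteration 1:
  x = (3 - (-4)·0.0000 - (1)·0.0000) / (-6) = -0.5000
  y = (11 - (3)·-0.5000 - (3)·0.0000) / (10) = 1.2500
  z = (-4 - (2)·-0.5000 - (4)·1.2500) / (9) = -0.8889
Iteration 2:
  x = (3 - (-4)·1.2500 - (1)·-0.8889) / (-6) = -1.4815
  y = (11 - (3)·-1.4815 - (3)·-0.8889) / (10) = 1.8111
  z = (-4 - (2)·-1.4815 - (4)·1.8111) / (9) = -0.9202
Iteration 3:
  x = (3 - (-4)·1.8111 - (1)·-0.9202) / (-6) = -1.8608
  y = (11 - (3)·-1.8608 - (3)·-0.9202) / (10) = 1.9343
  z = (-4 - (2)·-1.8608 - (4)·1.9343) / (9) = -0.8906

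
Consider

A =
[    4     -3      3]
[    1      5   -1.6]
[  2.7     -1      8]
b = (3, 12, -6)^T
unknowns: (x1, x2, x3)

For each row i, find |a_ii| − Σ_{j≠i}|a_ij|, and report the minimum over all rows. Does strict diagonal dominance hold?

-2

row 1: |4| − (3+3) = -2
row 2: |5| − (1+1.6) = 2.4
row 3: |8| − (2.7+1) = 4.3
minimum over rows = -2 → not strictly diagonally dominant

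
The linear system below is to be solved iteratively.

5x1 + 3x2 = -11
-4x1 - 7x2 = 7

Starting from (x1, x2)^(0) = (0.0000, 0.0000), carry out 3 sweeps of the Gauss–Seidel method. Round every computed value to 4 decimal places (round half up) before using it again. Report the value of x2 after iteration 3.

0.3755

Iteration 1:
  x1 = (-11 - (3)·0.0000) / (5) = -2.2000
  x2 = (7 - (-4)·-2.2000) / (-7) = 0.2571
Iteration 2:
  x1 = (-11 - (3)·0.2571) / (5) = -2.3543
  x2 = (7 - (-4)·-2.3543) / (-7) = 0.3453
Iteration 3:
  x1 = (-11 - (3)·0.3453) / (5) = -2.4072
  x2 = (7 - (-4)·-2.4072) / (-7) = 0.3755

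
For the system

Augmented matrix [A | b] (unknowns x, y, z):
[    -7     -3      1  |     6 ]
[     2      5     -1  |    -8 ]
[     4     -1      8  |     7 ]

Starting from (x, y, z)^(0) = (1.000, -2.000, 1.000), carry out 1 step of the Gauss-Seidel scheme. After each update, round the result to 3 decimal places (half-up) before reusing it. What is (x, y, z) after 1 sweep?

(0.143, -1.457, 0.621)

Iteration 1:
  x = (6 - (-3)·-2.000 - (1)·1.000) / (-7) = 0.143
  y = (-8 - (2)·0.143 - (-1)·1.000) / (5) = -1.457
  z = (7 - (4)·0.143 - (-1)·-1.457) / (8) = 0.621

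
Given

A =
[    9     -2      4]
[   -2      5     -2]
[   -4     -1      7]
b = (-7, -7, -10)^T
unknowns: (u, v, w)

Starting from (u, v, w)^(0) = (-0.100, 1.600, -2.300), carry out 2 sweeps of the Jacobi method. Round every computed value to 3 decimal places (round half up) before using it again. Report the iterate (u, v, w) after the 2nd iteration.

(-0.744, -1.663, -1.423)

Iteration 1:
  u = (-7 - (-2)·1.600 - (4)·-2.300) / (9) = 0.600
  v = (-7 - (-2)·-0.100 - (-2)·-2.300) / (5) = -2.360
  w = (-10 - (-4)·-0.100 - (-1)·1.600) / (7) = -1.257
Iteration 2:
  u = (-7 - (-2)·-2.360 - (4)·-1.257) / (9) = -0.744
  v = (-7 - (-2)·0.600 - (-2)·-1.257) / (5) = -1.663
  w = (-10 - (-4)·0.600 - (-1)·-2.360) / (7) = -1.423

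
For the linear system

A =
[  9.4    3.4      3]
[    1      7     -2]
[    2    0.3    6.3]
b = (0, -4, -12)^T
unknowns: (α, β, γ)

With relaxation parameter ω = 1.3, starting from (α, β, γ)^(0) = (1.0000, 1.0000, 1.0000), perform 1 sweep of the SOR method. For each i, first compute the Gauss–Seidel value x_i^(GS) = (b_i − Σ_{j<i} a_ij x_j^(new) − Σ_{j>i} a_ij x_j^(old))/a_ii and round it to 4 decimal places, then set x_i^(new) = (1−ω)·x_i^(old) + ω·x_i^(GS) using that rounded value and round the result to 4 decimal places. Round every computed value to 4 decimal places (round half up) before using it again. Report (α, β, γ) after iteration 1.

(-1.1852, -0.4513, -2.2591)

Iteration 1:
  α: GS value = (0 - (3.4)·1.0000 - (3)·1.0000) / (9.4) = -0.6809;  α ← (1−ω)·1.0000 + ω·-0.6809 = -1.1852
  β: GS value = (-4 - (1)·-1.1852 - (-2)·1.0000) / (7) = -0.1164;  β ← (1−ω)·1.0000 + ω·-0.1164 = -0.4513
  γ: GS value = (-12 - (2)·-1.1852 - (0.3)·-0.4513) / (6.3) = -1.5070;  γ ← (1−ω)·1.0000 + ω·-1.5070 = -2.2591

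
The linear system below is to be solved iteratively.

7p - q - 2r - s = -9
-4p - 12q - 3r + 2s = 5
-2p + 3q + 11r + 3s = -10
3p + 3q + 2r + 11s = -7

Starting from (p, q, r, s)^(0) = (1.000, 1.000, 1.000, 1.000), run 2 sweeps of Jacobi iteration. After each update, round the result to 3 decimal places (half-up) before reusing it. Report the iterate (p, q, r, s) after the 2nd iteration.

Iteration 1:
  p = (-9 - (-1)·1.000 - (-2)·1.000 - (-1)·1.000) / (7) = -0.714
  q = (5 - (-4)·1.000 - (-3)·1.000 - (2)·1.000) / (-12) = -0.833
  r = (-10 - (-2)·1.000 - (3)·1.000 - (3)·1.000) / (11) = -1.273
  s = (-7 - (3)·1.000 - (3)·1.000 - (2)·1.000) / (11) = -1.364
Iteration 2:
  p = (-9 - (-1)·-0.833 - (-2)·-1.273 - (-1)·-1.364) / (7) = -1.963
  q = (5 - (-4)·-0.714 - (-3)·-1.273 - (2)·-1.364) / (-12) = -0.088
  r = (-10 - (-2)·-0.714 - (3)·-0.833 - (3)·-1.364) / (11) = -0.440
  s = (-7 - (3)·-0.714 - (3)·-0.833 - (2)·-1.273) / (11) = 0.017

(-1.963, -0.088, -0.440, 0.017)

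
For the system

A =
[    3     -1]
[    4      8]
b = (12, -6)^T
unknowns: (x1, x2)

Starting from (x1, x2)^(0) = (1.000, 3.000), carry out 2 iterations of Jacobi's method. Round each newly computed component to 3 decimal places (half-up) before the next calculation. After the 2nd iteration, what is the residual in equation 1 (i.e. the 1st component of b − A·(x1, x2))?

-1.999

Iteration 1:
  x1 = (12 - (-1)·3.000) / (3) = 5.000
  x2 = (-6 - (4)·1.000) / (8) = -1.250
Iteration 2:
  x1 = (12 - (-1)·-1.250) / (3) = 3.583
  x2 = (-6 - (4)·5.000) / (8) = -3.250
Residual b − A·x = (-1.999, 5.668)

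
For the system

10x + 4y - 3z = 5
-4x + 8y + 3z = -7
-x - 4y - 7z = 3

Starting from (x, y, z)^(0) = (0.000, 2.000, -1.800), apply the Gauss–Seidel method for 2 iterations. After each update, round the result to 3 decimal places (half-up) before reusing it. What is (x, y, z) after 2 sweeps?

(0.762, -0.511, -0.245)

Iteration 1:
  x = (5 - (4)·2.000 - (-3)·-1.800) / (10) = -0.840
  y = (-7 - (-4)·-0.840 - (3)·-1.800) / (8) = -0.620
  z = (3 - (-1)·-0.840 - (-4)·-0.620) / (-7) = 0.046
Iteration 2:
  x = (5 - (4)·-0.620 - (-3)·0.046) / (10) = 0.762
  y = (-7 - (-4)·0.762 - (3)·0.046) / (8) = -0.511
  z = (3 - (-1)·0.762 - (-4)·-0.511) / (-7) = -0.245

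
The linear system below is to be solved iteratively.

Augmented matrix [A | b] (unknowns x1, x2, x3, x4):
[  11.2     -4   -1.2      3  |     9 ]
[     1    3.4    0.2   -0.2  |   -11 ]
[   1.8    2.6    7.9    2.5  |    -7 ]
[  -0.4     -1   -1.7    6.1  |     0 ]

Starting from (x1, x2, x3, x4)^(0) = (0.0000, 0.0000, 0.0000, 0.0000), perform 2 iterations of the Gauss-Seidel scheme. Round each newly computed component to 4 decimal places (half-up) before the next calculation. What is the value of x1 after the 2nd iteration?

-0.2956

Iteration 1:
  x1 = (9 - (-4)·0.0000 - (-1.2)·0.0000 - (3)·0.0000) / (11.2) = 0.8036
  x2 = (-11 - (1)·0.8036 - (0.2)·0.0000 - (-0.2)·0.0000) / (3.4) = -3.4716
  x3 = (-7 - (1.8)·0.8036 - (2.6)·-3.4716 - (2.5)·0.0000) / (7.9) = 0.0734
  x4 = (0 - (-0.4)·0.8036 - (-1)·-3.4716 - (-1.7)·0.0734) / (6.1) = -0.4960
Iteration 2:
  x1 = (9 - (-4)·-3.4716 - (-1.2)·0.0734 - (3)·-0.4960) / (11.2) = -0.2956
  x2 = (-11 - (1)·-0.2956 - (0.2)·0.0734 - (-0.2)·-0.4960) / (3.4) = -3.1818
  x3 = (-7 - (1.8)·-0.2956 - (2.6)·-3.1818 - (2.5)·-0.4960) / (7.9) = 0.3854
  x4 = (0 - (-0.4)·-0.2956 - (-1)·-3.1818 - (-1.7)·0.3854) / (6.1) = -0.4336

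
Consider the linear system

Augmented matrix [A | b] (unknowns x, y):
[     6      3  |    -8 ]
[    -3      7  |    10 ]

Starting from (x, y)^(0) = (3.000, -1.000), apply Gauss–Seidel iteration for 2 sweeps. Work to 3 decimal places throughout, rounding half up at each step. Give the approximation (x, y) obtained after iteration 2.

(-1.869, 0.628)

Iteration 1:
  x = (-8 - (3)·-1.000) / (6) = -0.833
  y = (10 - (-3)·-0.833) / (7) = 1.072
Iteration 2:
  x = (-8 - (3)·1.072) / (6) = -1.869
  y = (10 - (-3)·-1.869) / (7) = 0.628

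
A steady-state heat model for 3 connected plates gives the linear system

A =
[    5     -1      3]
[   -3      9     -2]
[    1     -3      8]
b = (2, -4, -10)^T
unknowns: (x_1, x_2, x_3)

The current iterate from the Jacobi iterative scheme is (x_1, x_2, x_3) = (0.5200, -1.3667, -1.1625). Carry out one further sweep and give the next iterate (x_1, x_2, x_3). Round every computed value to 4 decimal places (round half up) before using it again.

(0.8242, -0.5294, -1.8275)

One sweep:
  x_1 = (2 - (-1)·-1.3667 - (3)·-1.1625) / (5) = 0.8242
  x_2 = (-4 - (-3)·0.5200 - (-2)·-1.1625) / (9) = -0.5294
  x_3 = (-10 - (1)·0.5200 - (-3)·-1.3667) / (8) = -1.8275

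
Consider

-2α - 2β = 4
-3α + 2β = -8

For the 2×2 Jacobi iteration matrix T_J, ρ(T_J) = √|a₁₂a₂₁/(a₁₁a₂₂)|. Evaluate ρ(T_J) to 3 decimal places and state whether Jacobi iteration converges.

1.225

a₁₂a₂₁/(a₁₁a₂₂) = (-2)·(-3) / ((-2)·(2)) = -1.500000
ρ = √|-1.500000| = √1.500000 = 1.225
ρ > 1, so Jacobi diverges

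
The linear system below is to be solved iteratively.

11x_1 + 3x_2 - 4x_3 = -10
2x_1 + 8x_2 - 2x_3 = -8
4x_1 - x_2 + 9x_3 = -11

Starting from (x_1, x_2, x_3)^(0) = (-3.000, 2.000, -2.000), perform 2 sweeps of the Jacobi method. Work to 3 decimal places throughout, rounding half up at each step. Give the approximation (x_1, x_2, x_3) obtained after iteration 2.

(-0.583, -0.371, -0.336)

Iteration 1:
  x_1 = (-10 - (3)·2.000 - (-4)·-2.000) / (11) = -2.182
  x_2 = (-8 - (2)·-3.000 - (-2)·-2.000) / (8) = -0.750
  x_3 = (-11 - (4)·-3.000 - (-1)·2.000) / (9) = 0.333
Iteration 2:
  x_1 = (-10 - (3)·-0.750 - (-4)·0.333) / (11) = -0.583
  x_2 = (-8 - (2)·-2.182 - (-2)·0.333) / (8) = -0.371
  x_3 = (-11 - (4)·-2.182 - (-1)·-0.750) / (9) = -0.336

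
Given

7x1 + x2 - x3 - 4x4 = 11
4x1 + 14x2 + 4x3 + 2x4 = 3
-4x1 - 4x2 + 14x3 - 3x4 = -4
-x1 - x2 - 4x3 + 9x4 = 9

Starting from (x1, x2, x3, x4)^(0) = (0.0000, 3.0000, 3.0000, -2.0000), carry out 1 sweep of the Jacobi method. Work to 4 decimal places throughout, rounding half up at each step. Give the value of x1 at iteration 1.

0.4286

Iteration 1:
  x1 = (11 - (1)·3.0000 - (-1)·3.0000 - (-4)·-2.0000) / (7) = 0.4286
  x2 = (3 - (4)·0.0000 - (4)·3.0000 - (2)·-2.0000) / (14) = -0.3571
  x3 = (-4 - (-4)·0.0000 - (-4)·3.0000 - (-3)·-2.0000) / (14) = 0.1429
  x4 = (9 - (-1)·0.0000 - (-1)·3.0000 - (-4)·3.0000) / (9) = 2.6667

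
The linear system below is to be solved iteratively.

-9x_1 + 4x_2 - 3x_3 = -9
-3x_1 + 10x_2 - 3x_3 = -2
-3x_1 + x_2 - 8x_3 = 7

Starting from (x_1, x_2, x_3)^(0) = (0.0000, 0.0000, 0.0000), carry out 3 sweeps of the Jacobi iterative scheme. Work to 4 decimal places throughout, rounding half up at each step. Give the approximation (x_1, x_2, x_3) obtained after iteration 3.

(1.3528, -0.2217, -1.3464)

Iteration 1:
  x_1 = (-9 - (4)·0.0000 - (-3)·0.0000) / (-9) = 1.0000
  x_2 = (-2 - (-3)·0.0000 - (-3)·0.0000) / (10) = -0.2000
  x_3 = (7 - (-3)·0.0000 - (1)·0.0000) / (-8) = -0.8750
Iteration 2:
  x_1 = (-9 - (4)·-0.2000 - (-3)·-0.8750) / (-9) = 1.2028
  x_2 = (-2 - (-3)·1.0000 - (-3)·-0.8750) / (10) = -0.1625
  x_3 = (7 - (-3)·1.0000 - (1)·-0.2000) / (-8) = -1.2750
Iteration 3:
  x_1 = (-9 - (4)·-0.1625 - (-3)·-1.2750) / (-9) = 1.3528
  x_2 = (-2 - (-3)·1.2028 - (-3)·-1.2750) / (10) = -0.2217
  x_3 = (7 - (-3)·1.2028 - (1)·-0.1625) / (-8) = -1.3464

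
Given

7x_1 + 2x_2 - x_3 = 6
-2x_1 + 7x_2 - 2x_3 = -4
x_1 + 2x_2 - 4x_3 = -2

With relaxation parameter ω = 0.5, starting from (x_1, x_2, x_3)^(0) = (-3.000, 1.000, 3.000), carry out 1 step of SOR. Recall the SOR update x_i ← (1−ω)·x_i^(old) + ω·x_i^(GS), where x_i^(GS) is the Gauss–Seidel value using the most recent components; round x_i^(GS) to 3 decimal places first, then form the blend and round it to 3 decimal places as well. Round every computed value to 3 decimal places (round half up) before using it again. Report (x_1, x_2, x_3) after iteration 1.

Iteration 1:
  x_1: GS value = (6 - (2)·1.000 - (-1)·3.000) / (7) = 1.000;  x_1 ← (1−ω)·-3.000 + ω·1.000 = -1.000
  x_2: GS value = (-4 - (-2)·-1.000 - (-2)·3.000) / (7) = 0.000;  x_2 ← (1−ω)·1.000 + ω·0.000 = 0.500
  x_3: GS value = (-2 - (1)·-1.000 - (2)·0.500) / (-4) = 0.500;  x_3 ← (1−ω)·3.000 + ω·0.500 = 1.750

(-1.000, 0.500, 1.750)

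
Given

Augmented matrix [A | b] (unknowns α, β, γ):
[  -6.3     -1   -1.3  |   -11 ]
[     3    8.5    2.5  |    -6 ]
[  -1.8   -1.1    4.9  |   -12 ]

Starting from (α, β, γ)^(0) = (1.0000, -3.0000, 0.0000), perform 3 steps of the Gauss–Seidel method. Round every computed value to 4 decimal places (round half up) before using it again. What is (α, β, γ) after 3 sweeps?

(2.2693, -0.9805, -1.8355)

Iteration 1:
  α = (-11 - (-1)·-3.0000 - (-1.3)·0.0000) / (-6.3) = 2.2222
  β = (-6 - (3)·2.2222 - (2.5)·0.0000) / (8.5) = -1.4902
  γ = (-12 - (-1.8)·2.2222 - (-1.1)·-1.4902) / (4.9) = -1.9672
Iteration 2:
  α = (-11 - (-1)·-1.4902 - (-1.3)·-1.9672) / (-6.3) = 2.3885
  β = (-6 - (3)·2.3885 - (2.5)·-1.9672) / (8.5) = -0.9703
  γ = (-12 - (-1.8)·2.3885 - (-1.1)·-0.9703) / (4.9) = -1.7894
Iteration 3:
  α = (-11 - (-1)·-0.9703 - (-1.3)·-1.7894) / (-6.3) = 2.2693
  β = (-6 - (3)·2.2693 - (2.5)·-1.7894) / (8.5) = -0.9805
  γ = (-12 - (-1.8)·2.2693 - (-1.1)·-0.9805) / (4.9) = -1.8355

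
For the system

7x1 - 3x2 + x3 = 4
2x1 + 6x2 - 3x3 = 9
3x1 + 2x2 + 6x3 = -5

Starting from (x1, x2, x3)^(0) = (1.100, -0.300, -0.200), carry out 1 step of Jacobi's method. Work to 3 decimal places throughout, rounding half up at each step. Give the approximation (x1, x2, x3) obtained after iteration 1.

Iteration 1:
  x1 = (4 - (-3)·-0.300 - (1)·-0.200) / (7) = 0.471
  x2 = (9 - (2)·1.100 - (-3)·-0.200) / (6) = 1.033
  x3 = (-5 - (3)·1.100 - (2)·-0.300) / (6) = -1.283

(0.471, 1.033, -1.283)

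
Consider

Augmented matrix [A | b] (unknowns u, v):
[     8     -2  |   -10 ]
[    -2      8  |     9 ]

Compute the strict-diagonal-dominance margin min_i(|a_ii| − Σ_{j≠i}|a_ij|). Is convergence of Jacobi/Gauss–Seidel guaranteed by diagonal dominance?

6

row 1: |8| − (2) = 6
row 2: |8| − (2) = 6
minimum over rows = 6 → strictly diagonally dominant (convergence guaranteed)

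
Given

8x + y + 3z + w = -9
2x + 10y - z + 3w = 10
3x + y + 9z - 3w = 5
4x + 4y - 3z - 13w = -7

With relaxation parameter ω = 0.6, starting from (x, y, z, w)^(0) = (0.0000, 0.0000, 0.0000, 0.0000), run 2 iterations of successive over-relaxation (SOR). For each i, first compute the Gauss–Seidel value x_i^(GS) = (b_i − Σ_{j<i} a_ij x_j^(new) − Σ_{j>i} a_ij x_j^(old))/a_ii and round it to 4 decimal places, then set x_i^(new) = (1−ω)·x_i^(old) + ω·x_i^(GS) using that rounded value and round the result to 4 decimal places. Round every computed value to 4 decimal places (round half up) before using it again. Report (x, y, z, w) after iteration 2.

(-1.1111, 0.9833, 0.7123, 0.3071)

Iteration 1:
  x: GS value = (-9 - (1)·0.0000 - (3)·0.0000 - (1)·0.0000) / (8) = -1.1250;  x ← (1−ω)·0.0000 + ω·-1.1250 = -0.6750
  y: GS value = (10 - (2)·-0.6750 - (-1)·0.0000 - (3)·0.0000) / (10) = 1.1350;  y ← (1−ω)·0.0000 + ω·1.1350 = 0.6810
  z: GS value = (5 - (3)·-0.6750 - (1)·0.6810 - (-3)·0.0000) / (9) = 0.7049;  z ← (1−ω)·0.0000 + ω·0.7049 = 0.4229
  w: GS value = (-7 - (4)·-0.6750 - (4)·0.6810 - (-3)·0.4229) / (-13) = 0.4427;  w ← (1−ω)·0.0000 + ω·0.4427 = 0.2656
Iteration 2:
  x: GS value = (-9 - (1)·0.6810 - (3)·0.4229 - (1)·0.2656) / (8) = -1.4019;  x ← (1−ω)·-0.6750 + ω·-1.4019 = -1.1111
  y: GS value = (10 - (2)·-1.1111 - (-1)·0.4229 - (3)·0.2656) / (10) = 1.1848;  y ← (1−ω)·0.6810 + ω·1.1848 = 0.9833
  z: GS value = (5 - (3)·-1.1111 - (1)·0.9833 - (-3)·0.2656) / (9) = 0.9052;  z ← (1−ω)·0.4229 + ω·0.9052 = 0.7123
  w: GS value = (-7 - (4)·-1.1111 - (4)·0.9833 - (-3)·0.7123) / (-13) = 0.3348;  w ← (1−ω)·0.2656 + ω·0.3348 = 0.3071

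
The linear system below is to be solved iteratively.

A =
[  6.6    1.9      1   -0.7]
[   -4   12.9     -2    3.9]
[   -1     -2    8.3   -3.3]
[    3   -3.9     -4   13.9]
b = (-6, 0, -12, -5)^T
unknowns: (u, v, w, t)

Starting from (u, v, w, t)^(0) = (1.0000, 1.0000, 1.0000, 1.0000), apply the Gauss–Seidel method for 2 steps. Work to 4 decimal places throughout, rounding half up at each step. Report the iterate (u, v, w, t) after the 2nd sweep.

Iteration 1:
  u = (-6 - (1.9)·1.0000 - (1)·1.0000 - (-0.7)·1.0000) / (6.6) = -1.2424
  v = (0 - (-4)·-1.2424 - (-2)·1.0000 - (3.9)·1.0000) / (12.9) = -0.5325
  w = (-12 - (-1)·-1.2424 - (-2)·-0.5325 - (-3.3)·1.0000) / (8.3) = -1.3262
  t = (-5 - (3)·-1.2424 - (-3.9)·-0.5325 - (-4)·-1.3262) / (13.9) = -0.6226
Iteration 2:
  u = (-6 - (1.9)·-0.5325 - (1)·-1.3262 - (-0.7)·-0.6226) / (6.6) = -0.6209
  v = (0 - (-4)·-0.6209 - (-2)·-1.3262 - (3.9)·-0.6226) / (12.9) = -0.2099
  w = (-12 - (-1)·-0.6209 - (-2)·-0.2099 - (-3.3)·-0.6226) / (8.3) = -1.8187
  t = (-5 - (3)·-0.6209 - (-3.9)·-0.2099 - (-4)·-1.8187) / (13.9) = -0.8080

(-0.6209, -0.2099, -1.8187, -0.8080)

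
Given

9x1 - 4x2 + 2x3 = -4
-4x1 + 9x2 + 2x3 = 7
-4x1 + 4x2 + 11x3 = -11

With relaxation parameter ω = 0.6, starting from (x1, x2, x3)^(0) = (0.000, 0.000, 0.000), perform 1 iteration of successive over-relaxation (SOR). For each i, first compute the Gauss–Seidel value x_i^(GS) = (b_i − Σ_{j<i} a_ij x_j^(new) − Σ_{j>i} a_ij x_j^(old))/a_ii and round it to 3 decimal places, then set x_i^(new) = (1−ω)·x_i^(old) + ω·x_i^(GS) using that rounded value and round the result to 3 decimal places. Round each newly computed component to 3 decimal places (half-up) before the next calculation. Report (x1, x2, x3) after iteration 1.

(-0.266, 0.396, -0.745)

Iteration 1:
  x1: GS value = (-4 - (-4)·0.000 - (2)·0.000) / (9) = -0.444;  x1 ← (1−ω)·0.000 + ω·-0.444 = -0.266
  x2: GS value = (7 - (-4)·-0.266 - (2)·0.000) / (9) = 0.660;  x2 ← (1−ω)·0.000 + ω·0.660 = 0.396
  x3: GS value = (-11 - (-4)·-0.266 - (4)·0.396) / (11) = -1.241;  x3 ← (1−ω)·0.000 + ω·-1.241 = -0.745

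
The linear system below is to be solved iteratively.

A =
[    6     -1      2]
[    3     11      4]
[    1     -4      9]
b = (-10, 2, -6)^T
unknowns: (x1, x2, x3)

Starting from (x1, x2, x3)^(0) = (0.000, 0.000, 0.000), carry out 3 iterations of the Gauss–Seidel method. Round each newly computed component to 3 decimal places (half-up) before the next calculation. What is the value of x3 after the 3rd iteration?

-0.207

Iteration 1:
  x1 = (-10 - (-1)·0.000 - (2)·0.000) / (6) = -1.667
  x2 = (2 - (3)·-1.667 - (4)·0.000) / (11) = 0.636
  x3 = (-6 - (1)·-1.667 - (-4)·0.636) / (9) = -0.199
Iteration 2:
  x1 = (-10 - (-1)·0.636 - (2)·-0.199) / (6) = -1.494
  x2 = (2 - (3)·-1.494 - (4)·-0.199) / (11) = 0.662
  x3 = (-6 - (1)·-1.494 - (-4)·0.662) / (9) = -0.206
Iteration 3:
  x1 = (-10 - (-1)·0.662 - (2)·-0.206) / (6) = -1.488
  x2 = (2 - (3)·-1.488 - (4)·-0.206) / (11) = 0.663
  x3 = (-6 - (1)·-1.488 - (-4)·0.663) / (9) = -0.207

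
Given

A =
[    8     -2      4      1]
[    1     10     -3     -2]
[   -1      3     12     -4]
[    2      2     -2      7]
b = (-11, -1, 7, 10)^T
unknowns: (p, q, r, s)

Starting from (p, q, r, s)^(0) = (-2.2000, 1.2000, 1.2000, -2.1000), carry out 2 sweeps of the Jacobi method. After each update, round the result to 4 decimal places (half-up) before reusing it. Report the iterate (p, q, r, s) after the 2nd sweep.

(-1.3171, 0.2727, 1.1363, 1.6436)

Iteration 1:
  p = (-11 - (-2)·1.2000 - (4)·1.2000 - (1)·-2.1000) / (8) = -1.4125
  q = (-1 - (1)·-2.2000 - (-3)·1.2000 - (-2)·-2.1000) / (10) = 0.0600
  r = (7 - (-1)·-2.2000 - (3)·1.2000 - (-4)·-2.1000) / (12) = -0.6000
  s = (10 - (2)·-2.2000 - (2)·1.2000 - (-2)·1.2000) / (7) = 2.0571
Iteration 2:
  p = (-11 - (-2)·0.0600 - (4)·-0.6000 - (1)·2.0571) / (8) = -1.3171
  q = (-1 - (1)·-1.4125 - (-3)·-0.6000 - (-2)·2.0571) / (10) = 0.2727
  r = (7 - (-1)·-1.4125 - (3)·0.0600 - (-4)·2.0571) / (12) = 1.1363
  s = (10 - (2)·-1.4125 - (2)·0.0600 - (-2)·-0.6000) / (7) = 1.6436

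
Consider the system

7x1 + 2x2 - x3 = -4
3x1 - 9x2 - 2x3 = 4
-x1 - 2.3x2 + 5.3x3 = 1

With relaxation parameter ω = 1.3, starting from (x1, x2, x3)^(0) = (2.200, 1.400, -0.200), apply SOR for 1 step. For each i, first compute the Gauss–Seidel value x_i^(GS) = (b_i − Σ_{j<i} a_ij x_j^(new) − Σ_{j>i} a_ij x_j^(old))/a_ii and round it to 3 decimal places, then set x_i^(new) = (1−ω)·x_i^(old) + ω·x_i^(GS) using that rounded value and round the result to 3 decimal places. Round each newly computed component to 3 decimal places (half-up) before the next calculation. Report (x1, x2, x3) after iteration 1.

(-1.960, -1.789, -1.184)

Iteration 1:
  x1: GS value = (-4 - (2)·1.400 - (-1)·-0.200) / (7) = -1.000;  x1 ← (1−ω)·2.200 + ω·-1.000 = -1.960
  x2: GS value = (4 - (3)·-1.960 - (-2)·-0.200) / (-9) = -1.053;  x2 ← (1−ω)·1.400 + ω·-1.053 = -1.789
  x3: GS value = (1 - (-1)·-1.960 - (-2.3)·-1.789) / (5.3) = -0.957;  x3 ← (1−ω)·-0.200 + ω·-0.957 = -1.184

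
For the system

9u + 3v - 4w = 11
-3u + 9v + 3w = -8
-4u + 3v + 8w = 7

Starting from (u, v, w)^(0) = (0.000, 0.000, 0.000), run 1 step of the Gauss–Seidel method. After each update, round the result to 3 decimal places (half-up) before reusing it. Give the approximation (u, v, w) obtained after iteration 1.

(1.222, -0.482, 1.667)

Iteration 1:
  u = (11 - (3)·0.000 - (-4)·0.000) / (9) = 1.222
  v = (-8 - (-3)·1.222 - (3)·0.000) / (9) = -0.482
  w = (7 - (-4)·1.222 - (3)·-0.482) / (8) = 1.667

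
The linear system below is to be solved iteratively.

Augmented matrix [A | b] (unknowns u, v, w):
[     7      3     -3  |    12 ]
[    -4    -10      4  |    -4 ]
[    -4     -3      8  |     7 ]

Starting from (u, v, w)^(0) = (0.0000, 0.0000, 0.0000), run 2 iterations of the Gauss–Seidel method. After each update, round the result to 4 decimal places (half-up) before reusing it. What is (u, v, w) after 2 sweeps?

(2.5332, 0.0367, 2.1554)

Iteration 1:
  u = (12 - (3)·0.0000 - (-3)·0.0000) / (7) = 1.7143
  v = (-4 - (-4)·1.7143 - (4)·0.0000) / (-10) = -0.2857
  w = (7 - (-4)·1.7143 - (-3)·-0.2857) / (8) = 1.6250
Iteration 2:
  u = (12 - (3)·-0.2857 - (-3)·1.6250) / (7) = 2.5332
  v = (-4 - (-4)·2.5332 - (4)·1.6250) / (-10) = 0.0367
  w = (7 - (-4)·2.5332 - (-3)·0.0367) / (8) = 2.1554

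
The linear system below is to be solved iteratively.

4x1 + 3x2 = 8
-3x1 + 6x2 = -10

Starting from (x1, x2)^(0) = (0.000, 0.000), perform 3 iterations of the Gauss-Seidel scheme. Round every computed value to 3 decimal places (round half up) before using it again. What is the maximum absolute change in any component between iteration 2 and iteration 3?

0.187

Iteration 1:
  x1 = (8 - (3)·0.000) / (4) = 2.000
  x2 = (-10 - (-3)·2.000) / (6) = -0.667
Iteration 2:
  x1 = (8 - (3)·-0.667) / (4) = 2.500
  x2 = (-10 - (-3)·2.500) / (6) = -0.417
Iteration 3:
  x1 = (8 - (3)·-0.417) / (4) = 2.313
  x2 = (-10 - (-3)·2.313) / (6) = -0.510
Change: (-0.187, -0.093) → max |·| = 0.187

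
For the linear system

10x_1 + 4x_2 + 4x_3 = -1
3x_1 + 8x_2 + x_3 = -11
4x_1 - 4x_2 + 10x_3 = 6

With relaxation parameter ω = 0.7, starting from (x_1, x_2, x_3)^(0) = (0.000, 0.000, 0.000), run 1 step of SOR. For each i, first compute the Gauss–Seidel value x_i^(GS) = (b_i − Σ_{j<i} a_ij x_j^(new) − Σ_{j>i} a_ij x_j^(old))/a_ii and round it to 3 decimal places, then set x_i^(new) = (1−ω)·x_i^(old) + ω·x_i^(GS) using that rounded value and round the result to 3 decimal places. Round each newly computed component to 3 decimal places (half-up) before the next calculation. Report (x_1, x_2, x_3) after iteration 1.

Iteration 1:
  x_1: GS value = (-1 - (4)·0.000 - (4)·0.000) / (10) = -0.100;  x_1 ← (1−ω)·0.000 + ω·-0.100 = -0.070
  x_2: GS value = (-11 - (3)·-0.070 - (1)·0.000) / (8) = -1.349;  x_2 ← (1−ω)·0.000 + ω·-1.349 = -0.944
  x_3: GS value = (6 - (4)·-0.070 - (-4)·-0.944) / (10) = 0.250;  x_3 ← (1−ω)·0.000 + ω·0.250 = 0.175

(-0.070, -0.944, 0.175)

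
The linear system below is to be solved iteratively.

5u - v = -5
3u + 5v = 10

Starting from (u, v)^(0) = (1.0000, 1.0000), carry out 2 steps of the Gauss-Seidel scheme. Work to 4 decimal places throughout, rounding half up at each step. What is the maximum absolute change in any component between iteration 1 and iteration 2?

Iteration 1:
  u = (-5 - (-1)·1.0000) / (5) = -0.8000
  v = (10 - (3)·-0.8000) / (5) = 2.4800
Iteration 2:
  u = (-5 - (-1)·2.4800) / (5) = -0.5040
  v = (10 - (3)·-0.5040) / (5) = 2.3024
Change: (0.2960, -0.1776) → max |·| = 0.2960

0.2960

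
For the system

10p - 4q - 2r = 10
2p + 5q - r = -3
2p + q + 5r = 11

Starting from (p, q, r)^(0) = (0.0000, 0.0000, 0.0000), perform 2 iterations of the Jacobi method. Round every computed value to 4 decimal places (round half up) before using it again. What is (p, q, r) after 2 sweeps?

Iteration 1:
  p = (10 - (-4)·0.0000 - (-2)·0.0000) / (10) = 1.0000
  q = (-3 - (2)·0.0000 - (-1)·0.0000) / (5) = -0.6000
  r = (11 - (2)·0.0000 - (1)·0.0000) / (5) = 2.2000
Iteration 2:
  p = (10 - (-4)·-0.6000 - (-2)·2.2000) / (10) = 1.2000
  q = (-3 - (2)·1.0000 - (-1)·2.2000) / (5) = -0.5600
  r = (11 - (2)·1.0000 - (1)·-0.6000) / (5) = 1.9200

(1.2000, -0.5600, 1.9200)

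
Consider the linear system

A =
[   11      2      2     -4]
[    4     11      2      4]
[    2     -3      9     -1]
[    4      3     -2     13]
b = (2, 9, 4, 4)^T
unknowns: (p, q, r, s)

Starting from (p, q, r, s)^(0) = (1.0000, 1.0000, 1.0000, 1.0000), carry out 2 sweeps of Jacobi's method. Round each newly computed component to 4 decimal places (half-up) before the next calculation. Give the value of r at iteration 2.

0.3652

Iteration 1:
  p = (2 - (2)·1.0000 - (2)·1.0000 - (-4)·1.0000) / (11) = 0.1818
  q = (9 - (4)·1.0000 - (2)·1.0000 - (4)·1.0000) / (11) = -0.0909
  r = (4 - (2)·1.0000 - (-3)·1.0000 - (-1)·1.0000) / (9) = 0.6667
  s = (4 - (4)·1.0000 - (3)·1.0000 - (-2)·1.0000) / (13) = -0.0769
Iteration 2:
  p = (2 - (2)·-0.0909 - (2)·0.6667 - (-4)·-0.0769) / (11) = 0.0492
  q = (9 - (4)·0.1818 - (2)·0.6667 - (4)·-0.0769) / (11) = 0.6588
  r = (4 - (2)·0.1818 - (-3)·-0.0909 - (-1)·-0.0769) / (9) = 0.3652
  s = (4 - (4)·0.1818 - (3)·-0.0909 - (-2)·0.6667) / (13) = 0.3753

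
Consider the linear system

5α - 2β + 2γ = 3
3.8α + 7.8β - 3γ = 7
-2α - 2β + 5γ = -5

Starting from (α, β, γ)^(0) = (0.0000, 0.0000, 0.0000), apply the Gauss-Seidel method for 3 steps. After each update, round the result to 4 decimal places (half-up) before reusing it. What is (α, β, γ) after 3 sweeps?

Iteration 1:
  α = (3 - (-2)·0.0000 - (2)·0.0000) / (5) = 0.6000
  β = (7 - (3.8)·0.6000 - (-3)·0.0000) / (7.8) = 0.6051
  γ = (-5 - (-2)·0.6000 - (-2)·0.6051) / (5) = -0.5180
Iteration 2:
  α = (3 - (-2)·0.6051 - (2)·-0.5180) / (5) = 1.0492
  β = (7 - (3.8)·1.0492 - (-3)·-0.5180) / (7.8) = 0.1871
  γ = (-5 - (-2)·1.0492 - (-2)·0.1871) / (5) = -0.5055
Iteration 3:
  α = (3 - (-2)·0.1871 - (2)·-0.5055) / (5) = 0.8770
  β = (7 - (3.8)·0.8770 - (-3)·-0.5055) / (7.8) = 0.2758
  γ = (-5 - (-2)·0.8770 - (-2)·0.2758) / (5) = -0.5389

(0.8770, 0.2758, -0.5389)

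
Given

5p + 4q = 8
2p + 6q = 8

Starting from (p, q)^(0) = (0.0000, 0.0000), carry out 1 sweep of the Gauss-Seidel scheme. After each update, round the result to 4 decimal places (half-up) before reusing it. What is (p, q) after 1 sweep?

(1.6000, 0.8000)

Iteration 1:
  p = (8 - (4)·0.0000) / (5) = 1.6000
  q = (8 - (2)·1.6000) / (6) = 0.8000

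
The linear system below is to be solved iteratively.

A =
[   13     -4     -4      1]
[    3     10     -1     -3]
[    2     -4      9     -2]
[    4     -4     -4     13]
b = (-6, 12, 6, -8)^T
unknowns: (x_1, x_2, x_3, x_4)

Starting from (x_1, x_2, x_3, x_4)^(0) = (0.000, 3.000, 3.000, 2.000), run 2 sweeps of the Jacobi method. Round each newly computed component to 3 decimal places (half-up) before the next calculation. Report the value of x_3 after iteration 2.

Iteration 1:
  x_1 = (-6 - (-4)·3.000 - (-4)·3.000 - (1)·2.000) / (13) = 1.231
  x_2 = (12 - (3)·0.000 - (-1)·3.000 - (-3)·2.000) / (10) = 2.100
  x_3 = (6 - (2)·0.000 - (-4)·3.000 - (-2)·2.000) / (9) = 2.444
  x_4 = (-8 - (4)·0.000 - (-4)·3.000 - (-4)·3.000) / (13) = 1.231
Iteration 2:
  x_1 = (-6 - (-4)·2.100 - (-4)·2.444 - (1)·1.231) / (13) = 0.842
  x_2 = (12 - (3)·1.231 - (-1)·2.444 - (-3)·1.231) / (10) = 1.444
  x_3 = (6 - (2)·1.231 - (-4)·2.100 - (-2)·1.231) / (9) = 1.600
  x_4 = (-8 - (4)·1.231 - (-4)·2.100 - (-4)·2.444) / (13) = 0.404

1.600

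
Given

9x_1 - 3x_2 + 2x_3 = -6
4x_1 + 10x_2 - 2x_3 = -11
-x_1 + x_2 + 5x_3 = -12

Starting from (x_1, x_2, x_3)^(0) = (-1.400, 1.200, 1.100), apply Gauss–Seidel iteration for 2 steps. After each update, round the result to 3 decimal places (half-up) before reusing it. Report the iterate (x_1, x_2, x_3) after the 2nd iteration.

Iteration 1:
  x_1 = (-6 - (-3)·1.200 - (2)·1.100) / (9) = -0.511
  x_2 = (-11 - (4)·-0.511 - (-2)·1.100) / (10) = -0.676
  x_3 = (-12 - (-1)·-0.511 - (1)·-0.676) / (5) = -2.367
Iteration 2:
  x_1 = (-6 - (-3)·-0.676 - (2)·-2.367) / (9) = -0.366
  x_2 = (-11 - (4)·-0.366 - (-2)·-2.367) / (10) = -1.427
  x_3 = (-12 - (-1)·-0.366 - (1)·-1.427) / (5) = -2.188

(-0.366, -1.427, -2.188)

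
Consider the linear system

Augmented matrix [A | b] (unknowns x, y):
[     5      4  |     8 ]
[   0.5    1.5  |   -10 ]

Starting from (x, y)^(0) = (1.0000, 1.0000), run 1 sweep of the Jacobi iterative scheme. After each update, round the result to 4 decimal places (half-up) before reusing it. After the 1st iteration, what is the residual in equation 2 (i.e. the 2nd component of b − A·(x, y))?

Iteration 1:
  x = (8 - (4)·1.0000) / (5) = 0.8000
  y = (-10 - (0.5)·1.0000) / (1.5) = -7.0000
Residual b − A·x = (32.0000, 0.1000)

0.1000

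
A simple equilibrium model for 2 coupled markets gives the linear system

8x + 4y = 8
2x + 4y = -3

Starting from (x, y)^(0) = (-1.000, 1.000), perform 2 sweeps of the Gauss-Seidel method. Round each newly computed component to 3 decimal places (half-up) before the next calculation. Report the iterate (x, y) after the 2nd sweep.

Iteration 1:
  x = (8 - (4)·1.000) / (8) = 0.500
  y = (-3 - (2)·0.500) / (4) = -1.000
Iteration 2:
  x = (8 - (4)·-1.000) / (8) = 1.500
  y = (-3 - (2)·1.500) / (4) = -1.500

(1.500, -1.500)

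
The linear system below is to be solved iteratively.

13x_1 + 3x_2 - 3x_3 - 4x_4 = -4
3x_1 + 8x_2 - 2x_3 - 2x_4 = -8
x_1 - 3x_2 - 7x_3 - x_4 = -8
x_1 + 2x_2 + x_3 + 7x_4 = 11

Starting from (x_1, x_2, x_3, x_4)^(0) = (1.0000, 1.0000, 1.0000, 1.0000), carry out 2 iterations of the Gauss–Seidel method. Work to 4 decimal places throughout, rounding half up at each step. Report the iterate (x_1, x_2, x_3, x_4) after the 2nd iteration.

Iteration 1:
  x_1 = (-4 - (3)·1.0000 - (-3)·1.0000 - (-4)·1.0000) / (13) = 0.0000
  x_2 = (-8 - (3)·0.0000 - (-2)·1.0000 - (-2)·1.0000) / (8) = -0.5000
  x_3 = (-8 - (1)·0.0000 - (-3)·-0.5000 - (-1)·1.0000) / (-7) = 1.2143
  x_4 = (11 - (1)·0.0000 - (2)·-0.5000 - (1)·1.2143) / (7) = 1.5408
Iteration 2:
  x_1 = (-4 - (3)·-0.5000 - (-3)·1.2143 - (-4)·1.5408) / (13) = 0.5620
  x_2 = (-8 - (3)·0.5620 - (-2)·1.2143 - (-2)·1.5408) / (8) = -0.5220
  x_3 = (-8 - (1)·0.5620 - (-3)·-0.5220 - (-1)·1.5408) / (-7) = 1.2267
  x_4 = (11 - (1)·0.5620 - (2)·-0.5220 - (1)·1.2267) / (7) = 1.4650

(0.5620, -0.5220, 1.2267, 1.4650)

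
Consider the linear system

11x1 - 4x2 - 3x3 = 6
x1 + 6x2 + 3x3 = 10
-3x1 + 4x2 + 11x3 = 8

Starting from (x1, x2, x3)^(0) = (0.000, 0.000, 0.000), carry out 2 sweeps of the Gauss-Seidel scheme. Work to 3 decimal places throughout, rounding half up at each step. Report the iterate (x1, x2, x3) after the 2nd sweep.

(1.201, 1.315, 0.577)

Iteration 1:
  x1 = (6 - (-4)·0.000 - (-3)·0.000) / (11) = 0.545
  x2 = (10 - (1)·0.545 - (3)·0.000) / (6) = 1.576
  x3 = (8 - (-3)·0.545 - (4)·1.576) / (11) = 0.303
Iteration 2:
  x1 = (6 - (-4)·1.576 - (-3)·0.303) / (11) = 1.201
  x2 = (10 - (1)·1.201 - (3)·0.303) / (6) = 1.315
  x3 = (8 - (-3)·1.201 - (4)·1.315) / (11) = 0.577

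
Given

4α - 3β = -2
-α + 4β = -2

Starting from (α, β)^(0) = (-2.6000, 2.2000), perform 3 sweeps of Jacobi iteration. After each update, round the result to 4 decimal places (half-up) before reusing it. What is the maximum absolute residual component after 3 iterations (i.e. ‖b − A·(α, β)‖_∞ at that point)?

Iteration 1:
  α = (-2 - (-3)·2.2000) / (4) = 1.1500
  β = (-2 - (-1)·-2.6000) / (4) = -1.1500
Iteration 2:
  α = (-2 - (-3)·-1.1500) / (4) = -1.3625
  β = (-2 - (-1)·1.1500) / (4) = -0.2125
Iteration 3:
  α = (-2 - (-3)·-0.2125) / (4) = -0.6594
  β = (-2 - (-1)·-1.3625) / (4) = -0.8406
Residual b − A·x = (-1.8842, 0.7030); ∞-norm = 1.8842

1.8842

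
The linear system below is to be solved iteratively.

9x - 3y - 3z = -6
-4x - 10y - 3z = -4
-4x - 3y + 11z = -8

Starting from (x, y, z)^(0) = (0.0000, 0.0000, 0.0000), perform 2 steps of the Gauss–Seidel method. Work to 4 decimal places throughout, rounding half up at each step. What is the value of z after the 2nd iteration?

-0.7337

Iteration 1:
  x = (-6 - (-3)·0.0000 - (-3)·0.0000) / (9) = -0.6667
  y = (-4 - (-4)·-0.6667 - (-3)·0.0000) / (-10) = 0.6667
  z = (-8 - (-4)·-0.6667 - (-3)·0.6667) / (11) = -0.7879
Iteration 2:
  x = (-6 - (-3)·0.6667 - (-3)·-0.7879) / (9) = -0.7071
  y = (-4 - (-4)·-0.7071 - (-3)·-0.7879) / (-10) = 0.9192
  z = (-8 - (-4)·-0.7071 - (-3)·0.9192) / (11) = -0.7337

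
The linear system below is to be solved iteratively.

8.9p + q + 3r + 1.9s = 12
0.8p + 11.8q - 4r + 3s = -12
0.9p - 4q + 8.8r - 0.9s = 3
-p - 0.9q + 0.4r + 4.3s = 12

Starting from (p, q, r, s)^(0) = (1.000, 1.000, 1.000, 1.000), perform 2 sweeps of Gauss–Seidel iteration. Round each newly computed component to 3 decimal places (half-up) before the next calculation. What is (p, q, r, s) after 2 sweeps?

Iteration 1:
  p = (12 - (1)·1.000 - (3)·1.000 - (1.9)·1.000) / (8.9) = 0.685
  q = (-12 - (0.8)·0.685 - (-4)·1.000 - (3)·1.000) / (11.8) = -0.979
  r = (3 - (0.9)·0.685 - (-4)·-0.979 - (-0.9)·1.000) / (8.8) = -0.072
  s = (12 - (-1)·0.685 - (-0.9)·-0.979 - (0.4)·-0.072) / (4.3) = 2.752
Iteration 2:
  p = (12 - (1)·-0.979 - (3)·-0.072 - (1.9)·2.752) / (8.9) = 0.895
  q = (-12 - (0.8)·0.895 - (-4)·-0.072 - (3)·2.752) / (11.8) = -1.802
  r = (3 - (0.9)·0.895 - (-4)·-1.802 - (-0.9)·2.752) / (8.8) = -0.288
  s = (12 - (-1)·0.895 - (-0.9)·-1.802 - (0.4)·-0.288) / (4.3) = 2.648

(0.895, -1.802, -0.288, 2.648)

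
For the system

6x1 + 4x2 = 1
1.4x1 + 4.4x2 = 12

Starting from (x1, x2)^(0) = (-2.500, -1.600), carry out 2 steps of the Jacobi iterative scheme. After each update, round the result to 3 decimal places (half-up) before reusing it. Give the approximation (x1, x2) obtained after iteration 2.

(-2.182, 2.335)

Iteration 1:
  x1 = (1 - (4)·-1.600) / (6) = 1.233
  x2 = (12 - (1.4)·-2.500) / (4.4) = 3.523
Iteration 2:
  x1 = (1 - (4)·3.523) / (6) = -2.182
  x2 = (12 - (1.4)·1.233) / (4.4) = 2.335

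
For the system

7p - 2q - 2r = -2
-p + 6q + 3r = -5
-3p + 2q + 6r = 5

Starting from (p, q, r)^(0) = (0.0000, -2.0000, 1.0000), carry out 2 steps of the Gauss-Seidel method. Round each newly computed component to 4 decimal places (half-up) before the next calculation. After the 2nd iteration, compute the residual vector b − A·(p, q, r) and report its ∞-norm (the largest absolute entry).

Iteration 1:
  p = (-2 - (-2)·-2.0000 - (-2)·1.0000) / (7) = -0.5714
  q = (-5 - (-1)·-0.5714 - (3)·1.0000) / (6) = -1.4286
  r = (5 - (-3)·-0.5714 - (2)·-1.4286) / (6) = 1.0238
Iteration 2:
  p = (-2 - (-2)·-1.4286 - (-2)·1.0238) / (7) = -0.4014
  q = (-5 - (-1)·-0.4014 - (3)·1.0238) / (6) = -1.4121
  r = (5 - (-3)·-0.4014 - (2)·-1.4121) / (6) = 1.1033
Residual b − A·x = (0.1922, -0.2387, 0.0002); ∞-norm = 0.2387

0.2387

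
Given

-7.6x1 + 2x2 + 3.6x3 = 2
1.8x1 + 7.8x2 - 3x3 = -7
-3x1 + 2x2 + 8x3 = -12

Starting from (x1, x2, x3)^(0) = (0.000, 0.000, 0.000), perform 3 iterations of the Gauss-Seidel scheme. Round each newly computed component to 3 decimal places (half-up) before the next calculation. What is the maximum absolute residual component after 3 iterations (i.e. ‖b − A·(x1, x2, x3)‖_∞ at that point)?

Iteration 1:
  x1 = (2 - (2)·0.000 - (3.6)·0.000) / (-7.6) = -0.263
  x2 = (-7 - (1.8)·-0.263 - (-3)·0.000) / (7.8) = -0.837
  x3 = (-12 - (-3)·-0.263 - (2)·-0.837) / (8) = -1.389
Iteration 2:
  x1 = (2 - (2)·-0.837 - (3.6)·-1.389) / (-7.6) = -1.141
  x2 = (-7 - (1.8)·-1.141 - (-3)·-1.389) / (7.8) = -1.168
  x3 = (-12 - (-3)·-1.141 - (2)·-1.168) / (8) = -1.636
Iteration 3:
  x1 = (2 - (2)·-1.168 - (3.6)·-1.636) / (-7.6) = -1.345
  x2 = (-7 - (1.8)·-1.345 - (-3)·-1.636) / (7.8) = -1.216
  x3 = (-12 - (-3)·-1.345 - (2)·-1.216) / (8) = -1.700
Residual b − A·x = (0.330, -0.194, -0.003); ∞-norm = 0.330

0.330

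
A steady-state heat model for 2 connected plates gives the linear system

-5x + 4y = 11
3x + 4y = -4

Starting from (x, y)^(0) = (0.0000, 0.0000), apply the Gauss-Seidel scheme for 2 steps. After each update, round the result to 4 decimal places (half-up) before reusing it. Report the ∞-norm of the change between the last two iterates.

0.5200

Iteration 1:
  x = (11 - (4)·0.0000) / (-5) = -2.2000
  y = (-4 - (3)·-2.2000) / (4) = 0.6500
Iteration 2:
  x = (11 - (4)·0.6500) / (-5) = -1.6800
  y = (-4 - (3)·-1.6800) / (4) = 0.2600
Change: (0.5200, -0.3900) → max |·| = 0.5200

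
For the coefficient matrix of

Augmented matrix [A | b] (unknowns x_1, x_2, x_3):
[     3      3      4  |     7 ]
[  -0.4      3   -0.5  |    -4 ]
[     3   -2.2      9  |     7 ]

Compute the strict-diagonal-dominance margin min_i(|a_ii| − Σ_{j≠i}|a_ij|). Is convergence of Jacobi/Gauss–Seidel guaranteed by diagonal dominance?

row 1: |3| − (3+4) = -4
row 2: |3| − (0.4+0.5) = 2.1
row 3: |9| − (3+2.2) = 3.8
minimum over rows = -4 → not strictly diagonally dominant

-4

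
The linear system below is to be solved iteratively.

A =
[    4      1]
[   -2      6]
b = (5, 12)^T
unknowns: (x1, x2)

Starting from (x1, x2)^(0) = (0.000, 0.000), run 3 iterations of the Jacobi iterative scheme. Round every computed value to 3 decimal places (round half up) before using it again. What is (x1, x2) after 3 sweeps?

Iteration 1:
  x1 = (5 - (1)·0.000) / (4) = 1.250
  x2 = (12 - (-2)·0.000) / (6) = 2.000
Iteration 2:
  x1 = (5 - (1)·2.000) / (4) = 0.750
  x2 = (12 - (-2)·1.250) / (6) = 2.417
Iteration 3:
  x1 = (5 - (1)·2.417) / (4) = 0.646
  x2 = (12 - (-2)·0.750) / (6) = 2.250

(0.646, 2.250)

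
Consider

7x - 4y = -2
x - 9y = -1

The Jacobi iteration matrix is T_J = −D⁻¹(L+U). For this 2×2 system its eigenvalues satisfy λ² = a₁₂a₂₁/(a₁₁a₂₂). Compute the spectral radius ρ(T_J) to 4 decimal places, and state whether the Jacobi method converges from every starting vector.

a₁₂a₂₁/(a₁₁a₂₂) = (-4)·(1) / ((7)·(-9)) = 0.063492
ρ = √|0.063492| = √0.063492 = 0.2520
ρ < 1, so Jacobi converges

0.2520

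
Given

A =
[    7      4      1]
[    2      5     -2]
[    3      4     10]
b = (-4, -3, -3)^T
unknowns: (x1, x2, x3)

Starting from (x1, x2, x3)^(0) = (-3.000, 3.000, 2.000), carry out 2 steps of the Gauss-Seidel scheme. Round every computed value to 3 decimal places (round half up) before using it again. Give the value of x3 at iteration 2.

Iteration 1:
  x1 = (-4 - (4)·3.000 - (1)·2.000) / (7) = -2.571
  x2 = (-3 - (2)·-2.571 - (-2)·2.000) / (5) = 1.228
  x3 = (-3 - (3)·-2.571 - (4)·1.228) / (10) = -0.020
Iteration 2:
  x1 = (-4 - (4)·1.228 - (1)·-0.020) / (7) = -1.270
  x2 = (-3 - (2)·-1.270 - (-2)·-0.020) / (5) = -0.100
  x3 = (-3 - (3)·-1.270 - (4)·-0.100) / (10) = 0.121

0.121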